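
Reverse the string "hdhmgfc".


Input: hdhmgfc
Reading characters right to left:
  Position 6: 'c'
  Position 5: 'f'
  Position 4: 'g'
  Position 3: 'm'
  Position 2: 'h'
  Position 1: 'd'
  Position 0: 'h'
Reversed: cfgmhdh

cfgmhdh


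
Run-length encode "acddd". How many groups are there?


Input: acddd
Scanning for consecutive runs:
  Group 1: 'a' x 1 (positions 0-0)
  Group 2: 'c' x 1 (positions 1-1)
  Group 3: 'd' x 3 (positions 2-4)
Total groups: 3

3


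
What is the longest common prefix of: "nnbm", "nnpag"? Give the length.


Words: nnbm, nnpag
  Position 0: all 'n' => match
  Position 1: all 'n' => match
  Position 2: ('b', 'p') => mismatch, stop
LCP = "nn" (length 2)

2


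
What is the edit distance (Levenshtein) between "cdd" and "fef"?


Computing edit distance: "cdd" -> "fef"
DP table:
           f    e    f
      0    1    2    3
  c   1    1    2    3
  d   2    2    2    3
  d   3    3    3    3
Edit distance = dp[3][3] = 3

3


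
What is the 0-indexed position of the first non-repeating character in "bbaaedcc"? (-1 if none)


Input: bbaaedcc
Character frequencies:
  'a': 2
  'b': 2
  'c': 2
  'd': 1
  'e': 1
Scanning left to right for freq == 1:
  Position 0 ('b'): freq=2, skip
  Position 1 ('b'): freq=2, skip
  Position 2 ('a'): freq=2, skip
  Position 3 ('a'): freq=2, skip
  Position 4 ('e'): unique! => answer = 4

4


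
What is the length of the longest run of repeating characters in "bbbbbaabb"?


Input: "bbbbbaabb"
Scanning for longest run:
  Position 1 ('b'): continues run of 'b', length=2
  Position 2 ('b'): continues run of 'b', length=3
  Position 3 ('b'): continues run of 'b', length=4
  Position 4 ('b'): continues run of 'b', length=5
  Position 5 ('a'): new char, reset run to 1
  Position 6 ('a'): continues run of 'a', length=2
  Position 7 ('b'): new char, reset run to 1
  Position 8 ('b'): continues run of 'b', length=2
Longest run: 'b' with length 5

5


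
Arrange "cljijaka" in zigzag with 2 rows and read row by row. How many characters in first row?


Zigzag "cljijaka" into 2 rows:
Placing characters:
  'c' => row 0
  'l' => row 1
  'j' => row 0
  'i' => row 1
  'j' => row 0
  'a' => row 1
  'k' => row 0
  'a' => row 1
Rows:
  Row 0: "cjjk"
  Row 1: "liaa"
First row length: 4

4


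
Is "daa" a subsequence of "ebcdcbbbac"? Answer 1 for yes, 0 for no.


Check if "daa" is a subsequence of "ebcdcbbbac"
Greedy scan:
  Position 0 ('e'): no match needed
  Position 1 ('b'): no match needed
  Position 2 ('c'): no match needed
  Position 3 ('d'): matches sub[0] = 'd'
  Position 4 ('c'): no match needed
  Position 5 ('b'): no match needed
  Position 6 ('b'): no match needed
  Position 7 ('b'): no match needed
  Position 8 ('a'): matches sub[1] = 'a'
  Position 9 ('c'): no match needed
Only matched 2/3 characters => not a subsequence

0


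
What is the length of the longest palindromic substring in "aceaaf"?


Input: "aceaaf"
Checking substrings for palindromes:
  [3:5] "aa" (len 2) => palindrome
Longest palindromic substring: "aa" with length 2

2


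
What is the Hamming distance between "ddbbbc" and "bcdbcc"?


Comparing "ddbbbc" and "bcdbcc" position by position:
  Position 0: 'd' vs 'b' => differ
  Position 1: 'd' vs 'c' => differ
  Position 2: 'b' vs 'd' => differ
  Position 3: 'b' vs 'b' => same
  Position 4: 'b' vs 'c' => differ
  Position 5: 'c' vs 'c' => same
Total differences (Hamming distance): 4

4


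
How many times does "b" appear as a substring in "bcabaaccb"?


Searching for "b" in "bcabaaccb"
Scanning each position:
  Position 0: "b" => MATCH
  Position 1: "c" => no
  Position 2: "a" => no
  Position 3: "b" => MATCH
  Position 4: "a" => no
  Position 5: "a" => no
  Position 6: "c" => no
  Position 7: "c" => no
  Position 8: "b" => MATCH
Total occurrences: 3

3


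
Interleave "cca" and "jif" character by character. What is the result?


Interleaving "cca" and "jif":
  Position 0: 'c' from first, 'j' from second => "cj"
  Position 1: 'c' from first, 'i' from second => "ci"
  Position 2: 'a' from first, 'f' from second => "af"
Result: cjciaf

cjciaf


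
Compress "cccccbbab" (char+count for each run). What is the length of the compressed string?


Input: cccccbbab
Runs:
  'c' x 5 => "c5"
  'b' x 2 => "b2"
  'a' x 1 => "a1"
  'b' x 1 => "b1"
Compressed: "c5b2a1b1"
Compressed length: 8

8


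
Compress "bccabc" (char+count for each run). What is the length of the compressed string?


Input: bccabc
Runs:
  'b' x 1 => "b1"
  'c' x 2 => "c2"
  'a' x 1 => "a1"
  'b' x 1 => "b1"
  'c' x 1 => "c1"
Compressed: "b1c2a1b1c1"
Compressed length: 10

10


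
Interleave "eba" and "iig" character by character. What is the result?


Interleaving "eba" and "iig":
  Position 0: 'e' from first, 'i' from second => "ei"
  Position 1: 'b' from first, 'i' from second => "bi"
  Position 2: 'a' from first, 'g' from second => "ag"
Result: eibiag

eibiag


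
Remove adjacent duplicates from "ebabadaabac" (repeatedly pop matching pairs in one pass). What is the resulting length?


Input: ebabadaabac
Stack-based adjacent duplicate removal:
  Read 'e': push. Stack: e
  Read 'b': push. Stack: eb
  Read 'a': push. Stack: eba
  Read 'b': push. Stack: ebab
  Read 'a': push. Stack: ebaba
  Read 'd': push. Stack: ebabad
  Read 'a': push. Stack: ebabada
  Read 'a': matches stack top 'a' => pop. Stack: ebabad
  Read 'b': push. Stack: ebabadb
  Read 'a': push. Stack: ebabadba
  Read 'c': push. Stack: ebabadbac
Final stack: "ebabadbac" (length 9)

9


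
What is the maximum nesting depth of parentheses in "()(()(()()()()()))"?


Input: "()(()(()()()()()))"
Tracking depth:
  Position 0 '(': depth becomes 1
  Position 1 ')': depth becomes 0
  Position 2 '(': depth becomes 1
  Position 3 '(': depth becomes 2
  Position 4 ')': depth becomes 1
  Position 5 '(': depth becomes 2
  Position 6 '(': depth becomes 3
  Position 7 ')': depth becomes 2
  Position 8 '(': depth becomes 3
  Position 9 ')': depth becomes 2
  Position 10 '(': depth becomes 3
  Position 11 ')': depth becomes 2
  Position 12 '(': depth becomes 3
  Position 13 ')': depth becomes 2
  Position 14 '(': depth becomes 3
  Position 15 ')': depth becomes 2
  Position 16 ')': depth becomes 1
  Position 17 ')': depth becomes 0
Maximum depth reached: 3

3


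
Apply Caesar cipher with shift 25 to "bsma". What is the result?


Caesar cipher: shift "bsma" by 25
  'b' (pos 1) + 25 = pos 0 = 'a'
  's' (pos 18) + 25 = pos 17 = 'r'
  'm' (pos 12) + 25 = pos 11 = 'l'
  'a' (pos 0) + 25 = pos 25 = 'z'
Result: arlz

arlz


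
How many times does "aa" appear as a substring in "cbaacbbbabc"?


Searching for "aa" in "cbaacbbbabc"
Scanning each position:
  Position 0: "cb" => no
  Position 1: "ba" => no
  Position 2: "aa" => MATCH
  Position 3: "ac" => no
  Position 4: "cb" => no
  Position 5: "bb" => no
  Position 6: "bb" => no
  Position 7: "ba" => no
  Position 8: "ab" => no
  Position 9: "bc" => no
Total occurrences: 1

1


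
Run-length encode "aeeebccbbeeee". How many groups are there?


Input: aeeebccbbeeee
Scanning for consecutive runs:
  Group 1: 'a' x 1 (positions 0-0)
  Group 2: 'e' x 3 (positions 1-3)
  Group 3: 'b' x 1 (positions 4-4)
  Group 4: 'c' x 2 (positions 5-6)
  Group 5: 'b' x 2 (positions 7-8)
  Group 6: 'e' x 4 (positions 9-12)
Total groups: 6

6


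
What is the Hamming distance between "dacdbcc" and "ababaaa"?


Comparing "dacdbcc" and "ababaaa" position by position:
  Position 0: 'd' vs 'a' => differ
  Position 1: 'a' vs 'b' => differ
  Position 2: 'c' vs 'a' => differ
  Position 3: 'd' vs 'b' => differ
  Position 4: 'b' vs 'a' => differ
  Position 5: 'c' vs 'a' => differ
  Position 6: 'c' vs 'a' => differ
Total differences (Hamming distance): 7

7


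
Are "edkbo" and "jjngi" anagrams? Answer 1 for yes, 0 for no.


Strings: "edkbo", "jjngi"
Sorted first:  bdeko
Sorted second: gijjn
Differ at position 0: 'b' vs 'g' => not anagrams

0


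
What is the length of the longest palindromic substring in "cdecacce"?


Input: "cdecacce"
Checking substrings for palindromes:
  [3:6] "cac" (len 3) => palindrome
  [5:7] "cc" (len 2) => palindrome
Longest palindromic substring: "cac" with length 3

3


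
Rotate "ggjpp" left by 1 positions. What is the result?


Input: "ggjpp", rotate left by 1
First 1 characters: "g"
Remaining characters: "gjpp"
Concatenate remaining + first: "gjpp" + "g" = "gjppg"

gjppg


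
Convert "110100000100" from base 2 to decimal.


Input: "110100000100" in base 2
Positional expansion:
  Digit '1' (value 1) x 2^11 = 2048
  Digit '1' (value 1) x 2^10 = 1024
  Digit '0' (value 0) x 2^9 = 0
  Digit '1' (value 1) x 2^8 = 256
  Digit '0' (value 0) x 2^7 = 0
  Digit '0' (value 0) x 2^6 = 0
  Digit '0' (value 0) x 2^5 = 0
  Digit '0' (value 0) x 2^4 = 0
  Digit '0' (value 0) x 2^3 = 0
  Digit '1' (value 1) x 2^2 = 4
  Digit '0' (value 0) x 2^1 = 0
  Digit '0' (value 0) x 2^0 = 0
Sum = 3332

3332


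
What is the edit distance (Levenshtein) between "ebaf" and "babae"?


Computing edit distance: "ebaf" -> "babae"
DP table:
           b    a    b    a    e
      0    1    2    3    4    5
  e   1    1    2    3    4    4
  b   2    1    2    2    3    4
  a   3    2    1    2    2    3
  f   4    3    2    2    3    3
Edit distance = dp[4][5] = 3

3


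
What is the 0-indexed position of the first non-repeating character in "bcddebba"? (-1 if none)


Input: bcddebba
Character frequencies:
  'a': 1
  'b': 3
  'c': 1
  'd': 2
  'e': 1
Scanning left to right for freq == 1:
  Position 0 ('b'): freq=3, skip
  Position 1 ('c'): unique! => answer = 1

1


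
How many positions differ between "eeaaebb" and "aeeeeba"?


Comparing "eeaaebb" and "aeeeeba" position by position:
  Position 0: 'e' vs 'a' => DIFFER
  Position 1: 'e' vs 'e' => same
  Position 2: 'a' vs 'e' => DIFFER
  Position 3: 'a' vs 'e' => DIFFER
  Position 4: 'e' vs 'e' => same
  Position 5: 'b' vs 'b' => same
  Position 6: 'b' vs 'a' => DIFFER
Positions that differ: 4

4


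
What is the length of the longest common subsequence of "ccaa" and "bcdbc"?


LCS of "ccaa" and "bcdbc"
DP table:
           b    c    d    b    c
      0    0    0    0    0    0
  c   0    0    1    1    1    1
  c   0    0    1    1    1    2
  a   0    0    1    1    1    2
  a   0    0    1    1    1    2
LCS length = dp[4][5] = 2

2


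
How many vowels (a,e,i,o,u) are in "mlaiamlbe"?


Input: mlaiamlbe
Checking each character:
  'm' at position 0: consonant
  'l' at position 1: consonant
  'a' at position 2: vowel (running total: 1)
  'i' at position 3: vowel (running total: 2)
  'a' at position 4: vowel (running total: 3)
  'm' at position 5: consonant
  'l' at position 6: consonant
  'b' at position 7: consonant
  'e' at position 8: vowel (running total: 4)
Total vowels: 4

4


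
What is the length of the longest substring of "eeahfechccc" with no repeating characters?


Input: "eeahfechccc"
Sliding window (track last position of each char):
  Position 0 ('e'): window [0,0] length 1 -- new best
  Position 1 ('e'): repeat (last at 0), move window start to 1
  Position 1 ('e'): window [1,1] length 1
  Position 2 ('a'): window [1,2] length 2 -- new best
  Position 3 ('h'): window [1,3] length 3 -- new best
  Position 4 ('f'): window [1,4] length 4 -- new best
  Position 5 ('e'): repeat (last at 1), move window start to 2
  Position 5 ('e'): window [2,5] length 4
  Position 6 ('c'): window [2,6] length 5 -- new best
  Position 7 ('h'): repeat (last at 3), move window start to 4
  Position 7 ('h'): window [4,7] length 4
  Position 8 ('c'): repeat (last at 6), move window start to 7
  Position 8 ('c'): window [7,8] length 2
  Position 9 ('c'): repeat (last at 8), move window start to 9
  Position 9 ('c'): window [9,9] length 1
  Position 10 ('c'): repeat (last at 9), move window start to 10
  Position 10 ('c'): window [10,10] length 1
Longest substring with no repeats: "ahfec" with length 5

5


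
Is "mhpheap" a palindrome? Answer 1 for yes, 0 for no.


Input: mhpheap
Reversed: paehphm
  Compare pos 0 ('m') with pos 6 ('p'): MISMATCH
  Compare pos 1 ('h') with pos 5 ('a'): MISMATCH
  Compare pos 2 ('p') with pos 4 ('e'): MISMATCH
Result: not a palindrome

0


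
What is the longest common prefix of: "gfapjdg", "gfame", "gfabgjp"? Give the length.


Words: gfapjdg, gfame, gfabgjp
  Position 0: all 'g' => match
  Position 1: all 'f' => match
  Position 2: all 'a' => match
  Position 3: ('p', 'm', 'b') => mismatch, stop
LCP = "gfa" (length 3)

3


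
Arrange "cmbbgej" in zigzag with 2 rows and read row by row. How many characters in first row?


Zigzag "cmbbgej" into 2 rows:
Placing characters:
  'c' => row 0
  'm' => row 1
  'b' => row 0
  'b' => row 1
  'g' => row 0
  'e' => row 1
  'j' => row 0
Rows:
  Row 0: "cbgj"
  Row 1: "mbe"
First row length: 4

4


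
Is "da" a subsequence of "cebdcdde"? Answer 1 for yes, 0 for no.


Check if "da" is a subsequence of "cebdcdde"
Greedy scan:
  Position 0 ('c'): no match needed
  Position 1 ('e'): no match needed
  Position 2 ('b'): no match needed
  Position 3 ('d'): matches sub[0] = 'd'
  Position 4 ('c'): no match needed
  Position 5 ('d'): no match needed
  Position 6 ('d'): no match needed
  Position 7 ('e'): no match needed
Only matched 1/2 characters => not a subsequence

0


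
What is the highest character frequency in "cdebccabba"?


Input: cdebccabba
Character counts:
  'a': 2
  'b': 3
  'c': 3
  'd': 1
  'e': 1
Maximum frequency: 3

3


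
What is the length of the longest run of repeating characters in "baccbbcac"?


Input: "baccbbcac"
Scanning for longest run:
  Position 1 ('a'): new char, reset run to 1
  Position 2 ('c'): new char, reset run to 1
  Position 3 ('c'): continues run of 'c', length=2
  Position 4 ('b'): new char, reset run to 1
  Position 5 ('b'): continues run of 'b', length=2
  Position 6 ('c'): new char, reset run to 1
  Position 7 ('a'): new char, reset run to 1
  Position 8 ('c'): new char, reset run to 1
Longest run: 'c' with length 2

2


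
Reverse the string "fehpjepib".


Input: fehpjepib
Reading characters right to left:
  Position 8: 'b'
  Position 7: 'i'
  Position 6: 'p'
  Position 5: 'e'
  Position 4: 'j'
  Position 3: 'p'
  Position 2: 'h'
  Position 1: 'e'
  Position 0: 'f'
Reversed: bipejphef

bipejphef


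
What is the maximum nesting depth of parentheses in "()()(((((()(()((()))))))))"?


Input: "()()(((((()(()((()))))))))"
Tracking depth:
  Position 0 '(': depth becomes 1
  Position 1 ')': depth becomes 0
  Position 2 '(': depth becomes 1
  Position 3 ')': depth becomes 0
  Position 4 '(': depth becomes 1
  Position 5 '(': depth becomes 2
  Position 6 '(': depth becomes 3
  Position 7 '(': depth becomes 4
  Position 8 '(': depth becomes 5
  Position 9 '(': depth becomes 6
  Position 10 ')': depth becomes 5
  Position 11 '(': depth becomes 6
  Position 12 '(': depth becomes 7
  Position 13 ')': depth becomes 6
  Position 14 '(': depth becomes 7
  Position 15 '(': depth becomes 8
  Position 16 '(': depth becomes 9
  Position 17 ')': depth becomes 8
  Position 18 ')': depth becomes 7
  Position 19 ')': depth becomes 6
  Position 20 ')': depth becomes 5
  Position 21 ')': depth becomes 4
  Position 22 ')': depth becomes 3
  Position 23 ')': depth becomes 2
  Position 24 ')': depth becomes 1
  Position 25 ')': depth becomes 0
Maximum depth reached: 9

9


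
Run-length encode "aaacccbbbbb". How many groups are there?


Input: aaacccbbbbb
Scanning for consecutive runs:
  Group 1: 'a' x 3 (positions 0-2)
  Group 2: 'c' x 3 (positions 3-5)
  Group 3: 'b' x 5 (positions 6-10)
Total groups: 3

3


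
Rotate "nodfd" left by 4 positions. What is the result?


Input: "nodfd", rotate left by 4
First 4 characters: "nodf"
Remaining characters: "d"
Concatenate remaining + first: "d" + "nodf" = "dnodf"

dnodf


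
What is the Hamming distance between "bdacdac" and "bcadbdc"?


Comparing "bdacdac" and "bcadbdc" position by position:
  Position 0: 'b' vs 'b' => same
  Position 1: 'd' vs 'c' => differ
  Position 2: 'a' vs 'a' => same
  Position 3: 'c' vs 'd' => differ
  Position 4: 'd' vs 'b' => differ
  Position 5: 'a' vs 'd' => differ
  Position 6: 'c' vs 'c' => same
Total differences (Hamming distance): 4

4


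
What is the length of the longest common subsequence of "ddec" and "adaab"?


LCS of "ddec" and "adaab"
DP table:
           a    d    a    a    b
      0    0    0    0    0    0
  d   0    0    1    1    1    1
  d   0    0    1    1    1    1
  e   0    0    1    1    1    1
  c   0    0    1    1    1    1
LCS length = dp[4][5] = 1

1


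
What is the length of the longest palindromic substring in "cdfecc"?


Input: "cdfecc"
Checking substrings for palindromes:
  [4:6] "cc" (len 2) => palindrome
Longest palindromic substring: "cc" with length 2

2


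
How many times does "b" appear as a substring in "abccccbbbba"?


Searching for "b" in "abccccbbbba"
Scanning each position:
  Position 0: "a" => no
  Position 1: "b" => MATCH
  Position 2: "c" => no
  Position 3: "c" => no
  Position 4: "c" => no
  Position 5: "c" => no
  Position 6: "b" => MATCH
  Position 7: "b" => MATCH
  Position 8: "b" => MATCH
  Position 9: "b" => MATCH
  Position 10: "a" => no
Total occurrences: 5

5


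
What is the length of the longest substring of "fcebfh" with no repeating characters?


Input: "fcebfh"
Sliding window (track last position of each char):
  Position 0 ('f'): window [0,0] length 1 -- new best
  Position 1 ('c'): window [0,1] length 2 -- new best
  Position 2 ('e'): window [0,2] length 3 -- new best
  Position 3 ('b'): window [0,3] length 4 -- new best
  Position 4 ('f'): repeat (last at 0), move window start to 1
  Position 4 ('f'): window [1,4] length 4
  Position 5 ('h'): window [1,5] length 5 -- new best
Longest substring with no repeats: "cebfh" with length 5

5


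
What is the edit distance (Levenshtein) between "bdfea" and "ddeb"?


Computing edit distance: "bdfea" -> "ddeb"
DP table:
           d    d    e    b
      0    1    2    3    4
  b   1    1    2    3    3
  d   2    1    1    2    3
  f   3    2    2    2    3
  e   4    3    3    2    3
  a   5    4    4    3    3
Edit distance = dp[5][4] = 3

3


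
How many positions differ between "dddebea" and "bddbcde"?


Comparing "dddebea" and "bddbcde" position by position:
  Position 0: 'd' vs 'b' => DIFFER
  Position 1: 'd' vs 'd' => same
  Position 2: 'd' vs 'd' => same
  Position 3: 'e' vs 'b' => DIFFER
  Position 4: 'b' vs 'c' => DIFFER
  Position 5: 'e' vs 'd' => DIFFER
  Position 6: 'a' vs 'e' => DIFFER
Positions that differ: 5

5


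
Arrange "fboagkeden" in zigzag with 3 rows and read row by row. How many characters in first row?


Zigzag "fboagkeden" into 3 rows:
Placing characters:
  'f' => row 0
  'b' => row 1
  'o' => row 2
  'a' => row 1
  'g' => row 0
  'k' => row 1
  'e' => row 2
  'd' => row 1
  'e' => row 0
  'n' => row 1
Rows:
  Row 0: "fge"
  Row 1: "bakdn"
  Row 2: "oe"
First row length: 3

3


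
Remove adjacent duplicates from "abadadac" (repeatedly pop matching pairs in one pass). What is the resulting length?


Input: abadadac
Stack-based adjacent duplicate removal:
  Read 'a': push. Stack: a
  Read 'b': push. Stack: ab
  Read 'a': push. Stack: aba
  Read 'd': push. Stack: abad
  Read 'a': push. Stack: abada
  Read 'd': push. Stack: abadad
  Read 'a': push. Stack: abadada
  Read 'c': push. Stack: abadadac
Final stack: "abadadac" (length 8)

8


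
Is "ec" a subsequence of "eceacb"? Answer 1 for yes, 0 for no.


Check if "ec" is a subsequence of "eceacb"
Greedy scan:
  Position 0 ('e'): matches sub[0] = 'e'
  Position 1 ('c'): matches sub[1] = 'c'
  Position 2 ('e'): no match needed
  Position 3 ('a'): no match needed
  Position 4 ('c'): no match needed
  Position 5 ('b'): no match needed
All 2 characters matched => is a subsequence

1


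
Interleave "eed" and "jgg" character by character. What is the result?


Interleaving "eed" and "jgg":
  Position 0: 'e' from first, 'j' from second => "ej"
  Position 1: 'e' from first, 'g' from second => "eg"
  Position 2: 'd' from first, 'g' from second => "dg"
Result: ejegdg

ejegdg


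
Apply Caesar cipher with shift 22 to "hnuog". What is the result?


Caesar cipher: shift "hnuog" by 22
  'h' (pos 7) + 22 = pos 3 = 'd'
  'n' (pos 13) + 22 = pos 9 = 'j'
  'u' (pos 20) + 22 = pos 16 = 'q'
  'o' (pos 14) + 22 = pos 10 = 'k'
  'g' (pos 6) + 22 = pos 2 = 'c'
Result: djqkc

djqkc


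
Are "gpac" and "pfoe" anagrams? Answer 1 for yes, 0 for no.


Strings: "gpac", "pfoe"
Sorted first:  acgp
Sorted second: efop
Differ at position 0: 'a' vs 'e' => not anagrams

0


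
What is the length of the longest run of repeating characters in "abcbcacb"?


Input: "abcbcacb"
Scanning for longest run:
  Position 1 ('b'): new char, reset run to 1
  Position 2 ('c'): new char, reset run to 1
  Position 3 ('b'): new char, reset run to 1
  Position 4 ('c'): new char, reset run to 1
  Position 5 ('a'): new char, reset run to 1
  Position 6 ('c'): new char, reset run to 1
  Position 7 ('b'): new char, reset run to 1
Longest run: 'a' with length 1

1


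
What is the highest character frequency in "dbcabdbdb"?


Input: dbcabdbdb
Character counts:
  'a': 1
  'b': 4
  'c': 1
  'd': 3
Maximum frequency: 4

4


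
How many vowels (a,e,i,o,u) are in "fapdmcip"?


Input: fapdmcip
Checking each character:
  'f' at position 0: consonant
  'a' at position 1: vowel (running total: 1)
  'p' at position 2: consonant
  'd' at position 3: consonant
  'm' at position 4: consonant
  'c' at position 5: consonant
  'i' at position 6: vowel (running total: 2)
  'p' at position 7: consonant
Total vowels: 2

2


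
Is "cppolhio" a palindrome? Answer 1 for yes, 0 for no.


Input: cppolhio
Reversed: oihloppc
  Compare pos 0 ('c') with pos 7 ('o'): MISMATCH
  Compare pos 1 ('p') with pos 6 ('i'): MISMATCH
  Compare pos 2 ('p') with pos 5 ('h'): MISMATCH
  Compare pos 3 ('o') with pos 4 ('l'): MISMATCH
Result: not a palindrome

0


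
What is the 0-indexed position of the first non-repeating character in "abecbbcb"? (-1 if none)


Input: abecbbcb
Character frequencies:
  'a': 1
  'b': 4
  'c': 2
  'e': 1
Scanning left to right for freq == 1:
  Position 0 ('a'): unique! => answer = 0

0


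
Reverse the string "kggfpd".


Input: kggfpd
Reading characters right to left:
  Position 5: 'd'
  Position 4: 'p'
  Position 3: 'f'
  Position 2: 'g'
  Position 1: 'g'
  Position 0: 'k'
Reversed: dpfggk

dpfggk


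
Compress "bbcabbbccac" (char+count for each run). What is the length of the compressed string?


Input: bbcabbbccac
Runs:
  'b' x 2 => "b2"
  'c' x 1 => "c1"
  'a' x 1 => "a1"
  'b' x 3 => "b3"
  'c' x 2 => "c2"
  'a' x 1 => "a1"
  'c' x 1 => "c1"
Compressed: "b2c1a1b3c2a1c1"
Compressed length: 14

14


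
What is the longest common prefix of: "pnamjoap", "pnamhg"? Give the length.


Words: pnamjoap, pnamhg
  Position 0: all 'p' => match
  Position 1: all 'n' => match
  Position 2: all 'a' => match
  Position 3: all 'm' => match
  Position 4: ('j', 'h') => mismatch, stop
LCP = "pnam" (length 4)

4


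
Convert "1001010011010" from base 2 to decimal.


Input: "1001010011010" in base 2
Positional expansion:
  Digit '1' (value 1) x 2^12 = 4096
  Digit '0' (value 0) x 2^11 = 0
  Digit '0' (value 0) x 2^10 = 0
  Digit '1' (value 1) x 2^9 = 512
  Digit '0' (value 0) x 2^8 = 0
  Digit '1' (value 1) x 2^7 = 128
  Digit '0' (value 0) x 2^6 = 0
  Digit '0' (value 0) x 2^5 = 0
  Digit '1' (value 1) x 2^4 = 16
  Digit '1' (value 1) x 2^3 = 8
  Digit '0' (value 0) x 2^2 = 0
  Digit '1' (value 1) x 2^1 = 2
  Digit '0' (value 0) x 2^0 = 0
Sum = 4762

4762


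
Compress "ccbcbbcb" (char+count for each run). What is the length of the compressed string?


Input: ccbcbbcb
Runs:
  'c' x 2 => "c2"
  'b' x 1 => "b1"
  'c' x 1 => "c1"
  'b' x 2 => "b2"
  'c' x 1 => "c1"
  'b' x 1 => "b1"
Compressed: "c2b1c1b2c1b1"
Compressed length: 12

12


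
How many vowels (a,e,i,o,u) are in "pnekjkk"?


Input: pnekjkk
Checking each character:
  'p' at position 0: consonant
  'n' at position 1: consonant
  'e' at position 2: vowel (running total: 1)
  'k' at position 3: consonant
  'j' at position 4: consonant
  'k' at position 5: consonant
  'k' at position 6: consonant
Total vowels: 1

1


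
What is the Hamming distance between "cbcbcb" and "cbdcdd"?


Comparing "cbcbcb" and "cbdcdd" position by position:
  Position 0: 'c' vs 'c' => same
  Position 1: 'b' vs 'b' => same
  Position 2: 'c' vs 'd' => differ
  Position 3: 'b' vs 'c' => differ
  Position 4: 'c' vs 'd' => differ
  Position 5: 'b' vs 'd' => differ
Total differences (Hamming distance): 4

4


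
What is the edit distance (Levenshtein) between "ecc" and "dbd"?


Computing edit distance: "ecc" -> "dbd"
DP table:
           d    b    d
      0    1    2    3
  e   1    1    2    3
  c   2    2    2    3
  c   3    3    3    3
Edit distance = dp[3][3] = 3

3


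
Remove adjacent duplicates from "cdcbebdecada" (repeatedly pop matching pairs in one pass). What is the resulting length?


Input: cdcbebdecada
Stack-based adjacent duplicate removal:
  Read 'c': push. Stack: c
  Read 'd': push. Stack: cd
  Read 'c': push. Stack: cdc
  Read 'b': push. Stack: cdcb
  Read 'e': push. Stack: cdcbe
  Read 'b': push. Stack: cdcbeb
  Read 'd': push. Stack: cdcbebd
  Read 'e': push. Stack: cdcbebde
  Read 'c': push. Stack: cdcbebdec
  Read 'a': push. Stack: cdcbebdeca
  Read 'd': push. Stack: cdcbebdecad
  Read 'a': push. Stack: cdcbebdecada
Final stack: "cdcbebdecada" (length 12)

12


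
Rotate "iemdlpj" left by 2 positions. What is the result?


Input: "iemdlpj", rotate left by 2
First 2 characters: "ie"
Remaining characters: "mdlpj"
Concatenate remaining + first: "mdlpj" + "ie" = "mdlpjie"

mdlpjie


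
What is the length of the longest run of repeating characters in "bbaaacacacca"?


Input: "bbaaacacacca"
Scanning for longest run:
  Position 1 ('b'): continues run of 'b', length=2
  Position 2 ('a'): new char, reset run to 1
  Position 3 ('a'): continues run of 'a', length=2
  Position 4 ('a'): continues run of 'a', length=3
  Position 5 ('c'): new char, reset run to 1
  Position 6 ('a'): new char, reset run to 1
  Position 7 ('c'): new char, reset run to 1
  Position 8 ('a'): new char, reset run to 1
  Position 9 ('c'): new char, reset run to 1
  Position 10 ('c'): continues run of 'c', length=2
  Position 11 ('a'): new char, reset run to 1
Longest run: 'a' with length 3

3


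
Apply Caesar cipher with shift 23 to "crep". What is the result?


Caesar cipher: shift "crep" by 23
  'c' (pos 2) + 23 = pos 25 = 'z'
  'r' (pos 17) + 23 = pos 14 = 'o'
  'e' (pos 4) + 23 = pos 1 = 'b'
  'p' (pos 15) + 23 = pos 12 = 'm'
Result: zobm

zobm


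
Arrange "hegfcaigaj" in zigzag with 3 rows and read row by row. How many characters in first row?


Zigzag "hegfcaigaj" into 3 rows:
Placing characters:
  'h' => row 0
  'e' => row 1
  'g' => row 2
  'f' => row 1
  'c' => row 0
  'a' => row 1
  'i' => row 2
  'g' => row 1
  'a' => row 0
  'j' => row 1
Rows:
  Row 0: "hca"
  Row 1: "efagj"
  Row 2: "gi"
First row length: 3

3


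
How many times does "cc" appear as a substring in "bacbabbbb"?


Searching for "cc" in "bacbabbbb"
Scanning each position:
  Position 0: "ba" => no
  Position 1: "ac" => no
  Position 2: "cb" => no
  Position 3: "ba" => no
  Position 4: "ab" => no
  Position 5: "bb" => no
  Position 6: "bb" => no
  Position 7: "bb" => no
Total occurrences: 0

0


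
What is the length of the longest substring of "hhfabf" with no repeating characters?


Input: "hhfabf"
Sliding window (track last position of each char):
  Position 0 ('h'): window [0,0] length 1 -- new best
  Position 1 ('h'): repeat (last at 0), move window start to 1
  Position 1 ('h'): window [1,1] length 1
  Position 2 ('f'): window [1,2] length 2 -- new best
  Position 3 ('a'): window [1,3] length 3 -- new best
  Position 4 ('b'): window [1,4] length 4 -- new best
  Position 5 ('f'): repeat (last at 2), move window start to 3
  Position 5 ('f'): window [3,5] length 3
Longest substring with no repeats: "hfab" with length 4

4


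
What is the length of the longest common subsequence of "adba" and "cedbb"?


LCS of "adba" and "cedbb"
DP table:
           c    e    d    b    b
      0    0    0    0    0    0
  a   0    0    0    0    0    0
  d   0    0    0    1    1    1
  b   0    0    0    1    2    2
  a   0    0    0    1    2    2
LCS length = dp[4][5] = 2

2


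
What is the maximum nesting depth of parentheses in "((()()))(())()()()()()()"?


Input: "((()()))(())()()()()()()"
Tracking depth:
  Position 0 '(': depth becomes 1
  Position 1 '(': depth becomes 2
  Position 2 '(': depth becomes 3
  Position 3 ')': depth becomes 2
  Position 4 '(': depth becomes 3
  Position 5 ')': depth becomes 2
  Position 6 ')': depth becomes 1
  Position 7 ')': depth becomes 0
  Position 8 '(': depth becomes 1
  Position 9 '(': depth becomes 2
  Position 10 ')': depth becomes 1
  Position 11 ')': depth becomes 0
  Position 12 '(': depth becomes 1
  Position 13 ')': depth becomes 0
  Position 14 '(': depth becomes 1
  Position 15 ')': depth becomes 0
  Position 16 '(': depth becomes 1
  Position 17 ')': depth becomes 0
  Position 18 '(': depth becomes 1
  Position 19 ')': depth becomes 0
  Position 20 '(': depth becomes 1
  Position 21 ')': depth becomes 0
  Position 22 '(': depth becomes 1
  Position 23 ')': depth becomes 0
Maximum depth reached: 3

3


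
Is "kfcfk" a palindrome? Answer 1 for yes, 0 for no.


Input: kfcfk
Reversed: kfcfk
  Compare pos 0 ('k') with pos 4 ('k'): match
  Compare pos 1 ('f') with pos 3 ('f'): match
Result: palindrome

1


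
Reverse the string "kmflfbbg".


Input: kmflfbbg
Reading characters right to left:
  Position 7: 'g'
  Position 6: 'b'
  Position 5: 'b'
  Position 4: 'f'
  Position 3: 'l'
  Position 2: 'f'
  Position 1: 'm'
  Position 0: 'k'
Reversed: gbbflfmk

gbbflfmk


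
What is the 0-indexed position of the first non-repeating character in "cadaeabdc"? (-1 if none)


Input: cadaeabdc
Character frequencies:
  'a': 3
  'b': 1
  'c': 2
  'd': 2
  'e': 1
Scanning left to right for freq == 1:
  Position 0 ('c'): freq=2, skip
  Position 1 ('a'): freq=3, skip
  Position 2 ('d'): freq=2, skip
  Position 3 ('a'): freq=3, skip
  Position 4 ('e'): unique! => answer = 4

4


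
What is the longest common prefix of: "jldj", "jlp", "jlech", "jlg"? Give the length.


Words: jldj, jlp, jlech, jlg
  Position 0: all 'j' => match
  Position 1: all 'l' => match
  Position 2: ('d', 'p', 'e', 'g') => mismatch, stop
LCP = "jl" (length 2)

2


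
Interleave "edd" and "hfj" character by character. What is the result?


Interleaving "edd" and "hfj":
  Position 0: 'e' from first, 'h' from second => "eh"
  Position 1: 'd' from first, 'f' from second => "df"
  Position 2: 'd' from first, 'j' from second => "dj"
Result: ehdfdj

ehdfdj


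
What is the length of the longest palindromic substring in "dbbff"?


Input: "dbbff"
Checking substrings for palindromes:
  [1:3] "bb" (len 2) => palindrome
  [3:5] "ff" (len 2) => palindrome
Longest palindromic substring: "bb" with length 2

2


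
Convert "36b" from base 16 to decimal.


Input: "36b" in base 16
Positional expansion:
  Digit '3' (value 3) x 16^2 = 768
  Digit '6' (value 6) x 16^1 = 96
  Digit 'b' (value 11) x 16^0 = 11
Sum = 875

875


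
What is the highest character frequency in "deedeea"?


Input: deedeea
Character counts:
  'a': 1
  'd': 2
  'e': 4
Maximum frequency: 4

4


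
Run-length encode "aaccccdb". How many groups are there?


Input: aaccccdb
Scanning for consecutive runs:
  Group 1: 'a' x 2 (positions 0-1)
  Group 2: 'c' x 4 (positions 2-5)
  Group 3: 'd' x 1 (positions 6-6)
  Group 4: 'b' x 1 (positions 7-7)
Total groups: 4

4


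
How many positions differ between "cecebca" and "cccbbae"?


Comparing "cecebca" and "cccbbae" position by position:
  Position 0: 'c' vs 'c' => same
  Position 1: 'e' vs 'c' => DIFFER
  Position 2: 'c' vs 'c' => same
  Position 3: 'e' vs 'b' => DIFFER
  Position 4: 'b' vs 'b' => same
  Position 5: 'c' vs 'a' => DIFFER
  Position 6: 'a' vs 'e' => DIFFER
Positions that differ: 4

4


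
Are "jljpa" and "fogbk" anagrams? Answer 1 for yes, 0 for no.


Strings: "jljpa", "fogbk"
Sorted first:  ajjlp
Sorted second: bfgko
Differ at position 0: 'a' vs 'b' => not anagrams

0


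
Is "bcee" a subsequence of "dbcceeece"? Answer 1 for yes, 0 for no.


Check if "bcee" is a subsequence of "dbcceeece"
Greedy scan:
  Position 0 ('d'): no match needed
  Position 1 ('b'): matches sub[0] = 'b'
  Position 2 ('c'): matches sub[1] = 'c'
  Position 3 ('c'): no match needed
  Position 4 ('e'): matches sub[2] = 'e'
  Position 5 ('e'): matches sub[3] = 'e'
  Position 6 ('e'): no match needed
  Position 7 ('c'): no match needed
  Position 8 ('e'): no match needed
All 4 characters matched => is a subsequence

1


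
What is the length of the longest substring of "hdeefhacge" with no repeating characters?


Input: "hdeefhacge"
Sliding window (track last position of each char):
  Position 0 ('h'): window [0,0] length 1 -- new best
  Position 1 ('d'): window [0,1] length 2 -- new best
  Position 2 ('e'): window [0,2] length 3 -- new best
  Position 3 ('e'): repeat (last at 2), move window start to 3
  Position 3 ('e'): window [3,3] length 1
  Position 4 ('f'): window [3,4] length 2
  Position 5 ('h'): window [3,5] length 3
  Position 6 ('a'): window [3,6] length 4 -- new best
  Position 7 ('c'): window [3,7] length 5 -- new best
  Position 8 ('g'): window [3,8] length 6 -- new best
  Position 9 ('e'): repeat (last at 3), move window start to 4
  Position 9 ('e'): window [4,9] length 6
Longest substring with no repeats: "efhacg" with length 6

6


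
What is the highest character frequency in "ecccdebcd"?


Input: ecccdebcd
Character counts:
  'b': 1
  'c': 4
  'd': 2
  'e': 2
Maximum frequency: 4

4


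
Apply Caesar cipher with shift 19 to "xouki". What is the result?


Caesar cipher: shift "xouki" by 19
  'x' (pos 23) + 19 = pos 16 = 'q'
  'o' (pos 14) + 19 = pos 7 = 'h'
  'u' (pos 20) + 19 = pos 13 = 'n'
  'k' (pos 10) + 19 = pos 3 = 'd'
  'i' (pos 8) + 19 = pos 1 = 'b'
Result: qhndb

qhndb


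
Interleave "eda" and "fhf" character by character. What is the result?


Interleaving "eda" and "fhf":
  Position 0: 'e' from first, 'f' from second => "ef"
  Position 1: 'd' from first, 'h' from second => "dh"
  Position 2: 'a' from first, 'f' from second => "af"
Result: efdhaf

efdhaf


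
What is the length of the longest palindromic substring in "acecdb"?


Input: "acecdb"
Checking substrings for palindromes:
  [1:4] "cec" (len 3) => palindrome
Longest palindromic substring: "cec" with length 3

3


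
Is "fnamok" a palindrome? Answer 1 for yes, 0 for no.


Input: fnamok
Reversed: komanf
  Compare pos 0 ('f') with pos 5 ('k'): MISMATCH
  Compare pos 1 ('n') with pos 4 ('o'): MISMATCH
  Compare pos 2 ('a') with pos 3 ('m'): MISMATCH
Result: not a palindrome

0


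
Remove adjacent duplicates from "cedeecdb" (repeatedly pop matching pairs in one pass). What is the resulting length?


Input: cedeecdb
Stack-based adjacent duplicate removal:
  Read 'c': push. Stack: c
  Read 'e': push. Stack: ce
  Read 'd': push. Stack: ced
  Read 'e': push. Stack: cede
  Read 'e': matches stack top 'e' => pop. Stack: ced
  Read 'c': push. Stack: cedc
  Read 'd': push. Stack: cedcd
  Read 'b': push. Stack: cedcdb
Final stack: "cedcdb" (length 6)

6


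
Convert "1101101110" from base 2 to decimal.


Input: "1101101110" in base 2
Positional expansion:
  Digit '1' (value 1) x 2^9 = 512
  Digit '1' (value 1) x 2^8 = 256
  Digit '0' (value 0) x 2^7 = 0
  Digit '1' (value 1) x 2^6 = 64
  Digit '1' (value 1) x 2^5 = 32
  Digit '0' (value 0) x 2^4 = 0
  Digit '1' (value 1) x 2^3 = 8
  Digit '1' (value 1) x 2^2 = 4
  Digit '1' (value 1) x 2^1 = 2
  Digit '0' (value 0) x 2^0 = 0
Sum = 878

878


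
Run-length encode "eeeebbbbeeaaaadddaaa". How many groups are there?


Input: eeeebbbbeeaaaadddaaa
Scanning for consecutive runs:
  Group 1: 'e' x 4 (positions 0-3)
  Group 2: 'b' x 4 (positions 4-7)
  Group 3: 'e' x 2 (positions 8-9)
  Group 4: 'a' x 4 (positions 10-13)
  Group 5: 'd' x 3 (positions 14-16)
  Group 6: 'a' x 3 (positions 17-19)
Total groups: 6

6


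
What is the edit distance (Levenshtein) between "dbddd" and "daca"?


Computing edit distance: "dbddd" -> "daca"
DP table:
           d    a    c    a
      0    1    2    3    4
  d   1    0    1    2    3
  b   2    1    1    2    3
  d   3    2    2    2    3
  d   4    3    3    3    3
  d   5    4    4    4    4
Edit distance = dp[5][4] = 4

4


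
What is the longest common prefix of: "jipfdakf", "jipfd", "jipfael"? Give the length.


Words: jipfdakf, jipfd, jipfael
  Position 0: all 'j' => match
  Position 1: all 'i' => match
  Position 2: all 'p' => match
  Position 3: all 'f' => match
  Position 4: ('d', 'd', 'a') => mismatch, stop
LCP = "jipf" (length 4)

4


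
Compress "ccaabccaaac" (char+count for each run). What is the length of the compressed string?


Input: ccaabccaaac
Runs:
  'c' x 2 => "c2"
  'a' x 2 => "a2"
  'b' x 1 => "b1"
  'c' x 2 => "c2"
  'a' x 3 => "a3"
  'c' x 1 => "c1"
Compressed: "c2a2b1c2a3c1"
Compressed length: 12

12


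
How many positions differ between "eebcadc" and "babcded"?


Comparing "eebcadc" and "babcded" position by position:
  Position 0: 'e' vs 'b' => DIFFER
  Position 1: 'e' vs 'a' => DIFFER
  Position 2: 'b' vs 'b' => same
  Position 3: 'c' vs 'c' => same
  Position 4: 'a' vs 'd' => DIFFER
  Position 5: 'd' vs 'e' => DIFFER
  Position 6: 'c' vs 'd' => DIFFER
Positions that differ: 5

5


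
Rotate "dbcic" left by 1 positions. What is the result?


Input: "dbcic", rotate left by 1
First 1 characters: "d"
Remaining characters: "bcic"
Concatenate remaining + first: "bcic" + "d" = "bcicd"

bcicd


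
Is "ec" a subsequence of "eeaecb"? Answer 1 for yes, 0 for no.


Check if "ec" is a subsequence of "eeaecb"
Greedy scan:
  Position 0 ('e'): matches sub[0] = 'e'
  Position 1 ('e'): no match needed
  Position 2 ('a'): no match needed
  Position 3 ('e'): no match needed
  Position 4 ('c'): matches sub[1] = 'c'
  Position 5 ('b'): no match needed
All 2 characters matched => is a subsequence

1


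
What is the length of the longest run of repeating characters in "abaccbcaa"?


Input: "abaccbcaa"
Scanning for longest run:
  Position 1 ('b'): new char, reset run to 1
  Position 2 ('a'): new char, reset run to 1
  Position 3 ('c'): new char, reset run to 1
  Position 4 ('c'): continues run of 'c', length=2
  Position 5 ('b'): new char, reset run to 1
  Position 6 ('c'): new char, reset run to 1
  Position 7 ('a'): new char, reset run to 1
  Position 8 ('a'): continues run of 'a', length=2
Longest run: 'c' with length 2

2


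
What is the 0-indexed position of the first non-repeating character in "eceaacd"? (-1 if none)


Input: eceaacd
Character frequencies:
  'a': 2
  'c': 2
  'd': 1
  'e': 2
Scanning left to right for freq == 1:
  Position 0 ('e'): freq=2, skip
  Position 1 ('c'): freq=2, skip
  Position 2 ('e'): freq=2, skip
  Position 3 ('a'): freq=2, skip
  Position 4 ('a'): freq=2, skip
  Position 5 ('c'): freq=2, skip
  Position 6 ('d'): unique! => answer = 6

6


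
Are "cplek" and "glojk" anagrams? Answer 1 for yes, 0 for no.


Strings: "cplek", "glojk"
Sorted first:  ceklp
Sorted second: gjklo
Differ at position 0: 'c' vs 'g' => not anagrams

0


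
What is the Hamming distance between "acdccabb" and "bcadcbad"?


Comparing "acdccabb" and "bcadcbad" position by position:
  Position 0: 'a' vs 'b' => differ
  Position 1: 'c' vs 'c' => same
  Position 2: 'd' vs 'a' => differ
  Position 3: 'c' vs 'd' => differ
  Position 4: 'c' vs 'c' => same
  Position 5: 'a' vs 'b' => differ
  Position 6: 'b' vs 'a' => differ
  Position 7: 'b' vs 'd' => differ
Total differences (Hamming distance): 6

6
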